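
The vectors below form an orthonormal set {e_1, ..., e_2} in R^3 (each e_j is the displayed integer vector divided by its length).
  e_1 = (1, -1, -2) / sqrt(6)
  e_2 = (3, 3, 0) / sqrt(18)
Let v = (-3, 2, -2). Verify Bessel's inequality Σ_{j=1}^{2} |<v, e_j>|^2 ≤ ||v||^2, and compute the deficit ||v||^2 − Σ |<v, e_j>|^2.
Σ |<v, e_j>|^2 = 2/3; ||v||^2 = 17; deficit = 49/3

Write each e_j = u_j / sqrt(<u_j, u_j>) where u_j is the displayed integer vector. Then <v, e_j> = <v, u_j> / sqrt(<u_j, u_j>), so |<v, e_j>|^2 = <v, u_j>^2 / <u_j, u_j>.
Coefficients: <v, e_1> = -1/sqrt(6), <v, e_2> = -3/sqrt(18).
Square and sum: Σ |<v, e_j>|^2 = 2/3.
Compute ||v||^2 = v·v = 17.
Deficit = 17 − 2/3 = 49/3 ≥ 0, confirming Bessel's inequality. (The deficit equals ||v − Σ <v,e_j> e_j||^2, the squared distance from v to span{e_j}.)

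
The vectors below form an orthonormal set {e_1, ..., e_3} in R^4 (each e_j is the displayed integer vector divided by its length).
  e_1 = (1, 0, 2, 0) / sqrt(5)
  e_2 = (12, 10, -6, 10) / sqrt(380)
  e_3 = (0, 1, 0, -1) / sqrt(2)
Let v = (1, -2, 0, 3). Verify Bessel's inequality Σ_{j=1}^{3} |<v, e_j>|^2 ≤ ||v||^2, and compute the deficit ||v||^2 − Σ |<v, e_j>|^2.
Σ |<v, e_j>|^2 = 531/38; ||v||^2 = 14; deficit = 1/38

Write each e_j = u_j / sqrt(<u_j, u_j>) where u_j is the displayed integer vector. Then <v, e_j> = <v, u_j> / sqrt(<u_j, u_j>), so |<v, e_j>|^2 = <v, u_j>^2 / <u_j, u_j>.
Coefficients: <v, e_1> = 1/sqrt(5), <v, e_2> = 22/sqrt(380), <v, e_3> = -5/sqrt(2).
Square and sum: Σ |<v, e_j>|^2 = 531/38.
Compute ||v||^2 = v·v = 14.
Deficit = 14 − 531/38 = 1/38 ≥ 0, confirming Bessel's inequality. (The deficit equals ||v − Σ <v,e_j> e_j||^2, the squared distance from v to span{e_j}.)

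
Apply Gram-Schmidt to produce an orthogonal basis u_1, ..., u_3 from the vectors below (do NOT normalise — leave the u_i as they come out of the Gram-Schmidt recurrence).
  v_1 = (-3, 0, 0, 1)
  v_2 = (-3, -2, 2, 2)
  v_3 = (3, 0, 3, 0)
Orthogonal basis:
  u_1 = (-3, 0, 0, 1)
  u_2 = (3/10, -2, 2, 9/10)
  u_3 = (6/89, 138/89, 129/89, 18/89)

Apply the Gram-Schmidt recurrence
  u_1 = v_1
  u_i = v_i − Σ_{j<i} ((v_i · u_j) / (u_j · u_j)) · u_j.

Step by step this gives:
  u_1 = (-3, 0, 0, 1)
  u_2 = (3/10, -2, 2, 9/10)
  u_3 = (6/89, 138/89, 129/89, 18/89)

Orthogonality check:
  u_2 · u_1 = 0 (should be 0)
  u_3 · u_1 = 0 (should be 0)
  u_3 · u_2 = 0 (should be 0)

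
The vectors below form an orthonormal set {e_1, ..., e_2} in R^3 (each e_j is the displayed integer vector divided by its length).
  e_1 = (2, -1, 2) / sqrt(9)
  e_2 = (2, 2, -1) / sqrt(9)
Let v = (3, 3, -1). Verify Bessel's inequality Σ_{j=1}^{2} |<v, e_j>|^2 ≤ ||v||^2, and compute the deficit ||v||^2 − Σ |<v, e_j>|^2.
Σ |<v, e_j>|^2 = 170/9; ||v||^2 = 19; deficit = 1/9

Write each e_j = u_j / sqrt(<u_j, u_j>) where u_j is the displayed integer vector. Then <v, e_j> = <v, u_j> / sqrt(<u_j, u_j>), so |<v, e_j>|^2 = <v, u_j>^2 / <u_j, u_j>.
Coefficients: <v, e_1> = 1/sqrt(9), <v, e_2> = 13/sqrt(9).
Square and sum: Σ |<v, e_j>|^2 = 170/9.
Compute ||v||^2 = v·v = 19.
Deficit = 19 − 170/9 = 1/9 ≥ 0, confirming Bessel's inequality. (The deficit equals ||v − Σ <v,e_j> e_j||^2, the squared distance from v to span{e_j}.)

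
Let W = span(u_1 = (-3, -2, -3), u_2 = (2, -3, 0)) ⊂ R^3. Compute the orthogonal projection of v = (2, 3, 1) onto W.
proj_W(v) = (365/286, 360/143, 45/22)

Set up U = [u_1 | ... | u_2] ∈ R^(3×2). The projector onto W = col(U) is P = U (U^T U)^(-1) U^T.
Compute U^T U =
  [22, 0]
  [0, 13],
and U^T v = (-15, -5).
Solve U^T U · c = U^T v for the coefficients: c = (-15/22, -5/13). The projection is proj_W(v) = U c.
Check: (v - proj_W(v)) · u_1 = 0  (should be 0).
Check: (v - proj_W(v)) · u_2 = 0  (should be 0).
Result: proj_W(v) = (365/286, 360/143, 45/22).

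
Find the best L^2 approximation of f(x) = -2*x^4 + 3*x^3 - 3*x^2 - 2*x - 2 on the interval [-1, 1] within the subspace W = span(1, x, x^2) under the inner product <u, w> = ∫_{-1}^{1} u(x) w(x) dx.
g(x) = -33*x^2/7 - x/5 - 64/35

The best approximation g ∈ W is the orthogonal projection of f onto W. Writing g = a_0 + a_1 x + a_2 x^2, the coefficients solve the normal equations G · a = b where
  G_{ij} = <φ_i, φ_j> and b_i = <f, φ_i>, with φ_0 = 1, φ_1 = x, φ_2 = x^2.
G =
  [2, 0, 2/3]
  [0, 2/3, 0]
  [2/3, 0, 2/5],
b = (-34/5, -2/15, -326/105).
Solving gives a_0 = -64/35, a_1 = -1/5, a_2 = -33/7, so
  g(x) = -33*x^2/7 - x/5 - 64/35.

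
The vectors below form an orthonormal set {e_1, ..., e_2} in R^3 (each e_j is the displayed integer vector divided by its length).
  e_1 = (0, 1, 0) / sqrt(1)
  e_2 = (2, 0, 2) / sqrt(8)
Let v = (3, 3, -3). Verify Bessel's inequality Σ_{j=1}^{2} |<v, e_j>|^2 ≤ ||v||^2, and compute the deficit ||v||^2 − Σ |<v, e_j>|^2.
Σ |<v, e_j>|^2 = 9; ||v||^2 = 27; deficit = 18

Write each e_j = u_j / sqrt(<u_j, u_j>) where u_j is the displayed integer vector. Then <v, e_j> = <v, u_j> / sqrt(<u_j, u_j>), so |<v, e_j>|^2 = <v, u_j>^2 / <u_j, u_j>.
Coefficients: <v, e_1> = 3/sqrt(1), <v, e_2> = 0/sqrt(8).
Square and sum: Σ |<v, e_j>|^2 = 9.
Compute ||v||^2 = v·v = 27.
Deficit = 27 − 9 = 18 ≥ 0, confirming Bessel's inequality. (The deficit equals ||v − Σ <v,e_j> e_j||^2, the squared distance from v to span{e_j}.)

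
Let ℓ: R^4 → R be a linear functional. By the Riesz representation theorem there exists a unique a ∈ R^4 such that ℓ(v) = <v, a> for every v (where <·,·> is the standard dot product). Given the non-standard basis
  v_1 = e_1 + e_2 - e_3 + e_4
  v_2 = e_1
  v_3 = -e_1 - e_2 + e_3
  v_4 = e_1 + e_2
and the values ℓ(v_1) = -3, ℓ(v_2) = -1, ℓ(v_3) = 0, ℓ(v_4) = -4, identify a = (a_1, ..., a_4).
a = (-1, -3, -4, -3)

Write a = (a_1, ..., a_4) in the standard basis. For each basis vector v_i, ℓ(v_i) = <v_i, a> is a linear equation in the a_j's. Collect the n equations into a matrix system V a = ℓ, where row i of V is v_i (expressed in the standard basis). Since V is invertible (lower-triangular with 1s on the diagonal, up to permutation), solve by back-substitution:
  V =
[[1, 1, -1, 1],
 [1, 0, 0, 0],
 [-1, -1, 1, 0],
 [1, 1, 0, 0]]
  V a = (-3, -1, 0, -4)
Solving gives a = (-1, -3, -4, -3).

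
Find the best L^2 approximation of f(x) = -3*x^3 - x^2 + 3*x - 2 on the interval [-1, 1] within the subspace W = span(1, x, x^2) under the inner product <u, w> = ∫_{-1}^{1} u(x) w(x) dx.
g(x) = -x^2 + 6*x/5 - 2

The best approximation g ∈ W is the orthogonal projection of f onto W. Writing g = a_0 + a_1 x + a_2 x^2, the coefficients solve the normal equations G · a = b where
  G_{ij} = <φ_i, φ_j> and b_i = <f, φ_i>, with φ_0 = 1, φ_1 = x, φ_2 = x^2.
G =
  [2, 0, 2/3]
  [0, 2/3, 0]
  [2/3, 0, 2/5],
b = (-14/3, 4/5, -26/15).
Solving gives a_0 = -2, a_1 = 6/5, a_2 = -1, so
  g(x) = -x^2 + 6*x/5 - 2.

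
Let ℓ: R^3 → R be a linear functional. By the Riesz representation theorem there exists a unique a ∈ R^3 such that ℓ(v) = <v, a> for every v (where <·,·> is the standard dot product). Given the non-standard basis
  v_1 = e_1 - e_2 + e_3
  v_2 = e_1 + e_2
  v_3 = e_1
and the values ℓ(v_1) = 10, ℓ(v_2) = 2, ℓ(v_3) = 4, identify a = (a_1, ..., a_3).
a = (4, -2, 4)

Write a = (a_1, ..., a_3) in the standard basis. For each basis vector v_i, ℓ(v_i) = <v_i, a> is a linear equation in the a_j's. Collect the n equations into a matrix system V a = ℓ, where row i of V is v_i (expressed in the standard basis). Since V is invertible (lower-triangular with 1s on the diagonal, up to permutation), solve by back-substitution:
  V =
[[1, -1, 1],
 [1, 1, 0],
 [1, 0, 0]]
  V a = (10, 2, 4)
Solving gives a = (4, -2, 4).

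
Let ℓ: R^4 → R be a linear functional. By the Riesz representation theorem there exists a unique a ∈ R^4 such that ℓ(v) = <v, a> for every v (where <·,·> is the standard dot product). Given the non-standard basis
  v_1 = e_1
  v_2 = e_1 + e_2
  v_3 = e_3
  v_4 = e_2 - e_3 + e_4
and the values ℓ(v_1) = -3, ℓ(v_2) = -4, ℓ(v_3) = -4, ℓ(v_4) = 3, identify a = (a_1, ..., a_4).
a = (-3, -1, -4, 0)

Write a = (a_1, ..., a_4) in the standard basis. For each basis vector v_i, ℓ(v_i) = <v_i, a> is a linear equation in the a_j's. Collect the n equations into a matrix system V a = ℓ, where row i of V is v_i (expressed in the standard basis). Since V is invertible (lower-triangular with 1s on the diagonal, up to permutation), solve by back-substitution:
  V =
[[1, 0, 0, 0],
 [1, 1, 0, 0],
 [0, 0, 1, 0],
 [0, 1, -1, 1]]
  V a = (-3, -4, -4, 3)
Solving gives a = (-3, -1, -4, 0).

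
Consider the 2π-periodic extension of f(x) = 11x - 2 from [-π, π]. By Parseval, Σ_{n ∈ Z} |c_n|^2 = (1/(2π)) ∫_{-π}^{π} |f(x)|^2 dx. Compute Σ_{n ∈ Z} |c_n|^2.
Σ |c_n|^2 = 121π^2/3 + 4

Expand and integrate term by term over [-π, π]:
  ∫ (11x)^2 dx = 121·(2π^3/3); ∫ 2·11·(-2)·x dx = 0 (odd integrand); ∫ (-2)^2 dx = 4·2π.
So (1/(2π)) ∫_{-π}^{π} (11x - 2)^2 dx = 121π^2/3 + 4 = 121π^2/3 + 4.
Parseval ⇒ Σ |c_n|^2 = 121π^2/3 + 4.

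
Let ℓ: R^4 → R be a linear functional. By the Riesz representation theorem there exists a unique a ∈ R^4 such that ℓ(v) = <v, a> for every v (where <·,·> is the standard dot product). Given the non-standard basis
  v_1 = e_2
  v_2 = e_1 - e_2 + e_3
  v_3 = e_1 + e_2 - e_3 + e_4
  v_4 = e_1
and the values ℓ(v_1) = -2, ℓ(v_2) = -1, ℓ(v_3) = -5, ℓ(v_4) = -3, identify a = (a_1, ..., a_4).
a = (-3, -2, 0, 0)

Write a = (a_1, ..., a_4) in the standard basis. For each basis vector v_i, ℓ(v_i) = <v_i, a> is a linear equation in the a_j's. Collect the n equations into a matrix system V a = ℓ, where row i of V is v_i (expressed in the standard basis). Since V is invertible (lower-triangular with 1s on the diagonal, up to permutation), solve by back-substitution:
  V =
[[0, 1, 0, 0],
 [1, -1, 1, 0],
 [1, 1, -1, 1],
 [1, 0, 0, 0]]
  V a = (-2, -1, -5, -3)
Solving gives a = (-3, -2, 0, 0).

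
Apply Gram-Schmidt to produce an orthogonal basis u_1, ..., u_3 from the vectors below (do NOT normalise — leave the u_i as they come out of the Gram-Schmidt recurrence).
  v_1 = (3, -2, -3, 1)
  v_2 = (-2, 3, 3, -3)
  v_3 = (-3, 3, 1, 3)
Orthogonal basis:
  u_1 = (3, -2, -3, 1)
  u_2 = (26/23, 21/23, -3/23, -45/23)
  u_3 = (30/137, 372/137, -151/137, 201/137)

Apply the Gram-Schmidt recurrence
  u_1 = v_1
  u_i = v_i − Σ_{j<i} ((v_i · u_j) / (u_j · u_j)) · u_j.

Step by step this gives:
  u_1 = (3, -2, -3, 1)
  u_2 = (26/23, 21/23, -3/23, -45/23)
  u_3 = (30/137, 372/137, -151/137, 201/137)

Orthogonality check:
  u_2 · u_1 = 0 (should be 0)
  u_3 · u_1 = 0 (should be 0)
  u_3 · u_2 = 0 (should be 0)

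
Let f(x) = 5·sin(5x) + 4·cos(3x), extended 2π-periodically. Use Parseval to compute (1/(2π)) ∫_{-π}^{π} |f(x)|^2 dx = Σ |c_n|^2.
Σ |c_n|^2 = 41/2

Expand |f|^2 and use orthogonality of {sin(nx), cos(mx)} on [-π, π]:
  ∫_{-π}^{π} sin(nx)^2 dx = π, ∫ cos(mx)^2 dx = π, and cross terms integrate to 0.
So ∫_{-π}^{π} f(x)^2 dx = 5^2 · π + 4^2 · π = (25 + 16)π.
Divide by 2π: (25 + 16)/2 = 41/2.
By Parseval, this equals Σ |c_n|^2.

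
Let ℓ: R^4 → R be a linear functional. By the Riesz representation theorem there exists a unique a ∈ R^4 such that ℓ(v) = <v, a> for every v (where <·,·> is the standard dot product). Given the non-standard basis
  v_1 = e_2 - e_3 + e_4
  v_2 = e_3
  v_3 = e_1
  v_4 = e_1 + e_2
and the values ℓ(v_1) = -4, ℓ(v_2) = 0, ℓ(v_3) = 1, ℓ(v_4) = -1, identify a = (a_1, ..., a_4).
a = (1, -2, 0, -2)

Write a = (a_1, ..., a_4) in the standard basis. For each basis vector v_i, ℓ(v_i) = <v_i, a> is a linear equation in the a_j's. Collect the n equations into a matrix system V a = ℓ, where row i of V is v_i (expressed in the standard basis). Since V is invertible (lower-triangular with 1s on the diagonal, up to permutation), solve by back-substitution:
  V =
[[0, 1, -1, 1],
 [0, 0, 1, 0],
 [1, 0, 0, 0],
 [1, 1, 0, 0]]
  V a = (-4, 0, 1, -1)
Solving gives a = (1, -2, 0, -2).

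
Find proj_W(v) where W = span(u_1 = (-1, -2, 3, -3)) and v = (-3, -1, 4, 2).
proj_W(v) = (-11/23, -22/23, 33/23, -33/23)

Set up U = [u_1 | ... | u_1] ∈ R^(4×1). The projector onto W = col(U) is P = U (U^T U)^(-1) U^T.
Compute U^T U =
  [23],
and U^T v = (11).
Solve U^T U · c = U^T v for the coefficients: c = (11/23). The projection is proj_W(v) = U c.
Check: (v - proj_W(v)) · u_1 = 0  (should be 0).
Result: proj_W(v) = (-11/23, -22/23, 33/23, -33/23).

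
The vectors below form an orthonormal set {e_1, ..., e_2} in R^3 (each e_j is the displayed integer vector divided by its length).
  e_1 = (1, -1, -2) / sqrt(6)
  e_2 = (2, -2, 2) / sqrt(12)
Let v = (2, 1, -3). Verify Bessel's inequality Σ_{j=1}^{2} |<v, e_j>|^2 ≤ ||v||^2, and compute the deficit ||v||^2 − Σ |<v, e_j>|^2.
Σ |<v, e_j>|^2 = 19/2; ||v||^2 = 14; deficit = 9/2

Write each e_j = u_j / sqrt(<u_j, u_j>) where u_j is the displayed integer vector. Then <v, e_j> = <v, u_j> / sqrt(<u_j, u_j>), so |<v, e_j>|^2 = <v, u_j>^2 / <u_j, u_j>.
Coefficients: <v, e_1> = 7/sqrt(6), <v, e_2> = -4/sqrt(12).
Square and sum: Σ |<v, e_j>|^2 = 19/2.
Compute ||v||^2 = v·v = 14.
Deficit = 14 − 19/2 = 9/2 ≥ 0, confirming Bessel's inequality. (The deficit equals ||v − Σ <v,e_j> e_j||^2, the squared distance from v to span{e_j}.)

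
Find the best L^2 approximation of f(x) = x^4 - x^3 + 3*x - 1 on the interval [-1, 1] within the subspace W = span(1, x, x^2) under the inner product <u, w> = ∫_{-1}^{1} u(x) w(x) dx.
g(x) = 6*x^2/7 + 12*x/5 - 38/35

The best approximation g ∈ W is the orthogonal projection of f onto W. Writing g = a_0 + a_1 x + a_2 x^2, the coefficients solve the normal equations G · a = b where
  G_{ij} = <φ_i, φ_j> and b_i = <f, φ_i>, with φ_0 = 1, φ_1 = x, φ_2 = x^2.
G =
  [2, 0, 2/3]
  [0, 2/3, 0]
  [2/3, 0, 2/5],
b = (-8/5, 8/5, -8/21).
Solving gives a_0 = -38/35, a_1 = 12/5, a_2 = 6/7, so
  g(x) = 6*x^2/7 + 12*x/5 - 38/35.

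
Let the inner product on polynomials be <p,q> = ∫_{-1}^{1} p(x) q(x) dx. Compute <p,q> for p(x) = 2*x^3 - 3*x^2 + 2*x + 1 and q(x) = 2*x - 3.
<p,q> = 64/15

Expand the product: p(x)·q(x) = 4*x^4 - 12*x^3 + 13*x^2 - 4*x - 3.
∫_{-1}^{1} of each monomial x^k gives [2/(k+1) if k even, 0 if k odd]. Integrating term-by-term (or equivalently evaluating the antiderivative F(x) = 4*x^5/5 - 3*x^4 + 13*x^3/3 - 2*x^2 - 3*x at the endpoints):
  F(1) − F(−1) = -43/15 − (-107/15) = 64/15.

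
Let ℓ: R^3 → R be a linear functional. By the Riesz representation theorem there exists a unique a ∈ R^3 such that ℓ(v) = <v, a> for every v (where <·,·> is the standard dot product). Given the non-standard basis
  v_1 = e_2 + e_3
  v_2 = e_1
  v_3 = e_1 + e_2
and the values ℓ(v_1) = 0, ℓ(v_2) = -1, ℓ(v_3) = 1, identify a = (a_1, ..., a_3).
a = (-1, 2, -2)

Write a = (a_1, ..., a_3) in the standard basis. For each basis vector v_i, ℓ(v_i) = <v_i, a> is a linear equation in the a_j's. Collect the n equations into a matrix system V a = ℓ, where row i of V is v_i (expressed in the standard basis). Since V is invertible (lower-triangular with 1s on the diagonal, up to permutation), solve by back-substitution:
  V =
[[0, 1, 1],
 [1, 0, 0],
 [1, 1, 0]]
  V a = (0, -1, 1)
Solving gives a = (-1, 2, -2).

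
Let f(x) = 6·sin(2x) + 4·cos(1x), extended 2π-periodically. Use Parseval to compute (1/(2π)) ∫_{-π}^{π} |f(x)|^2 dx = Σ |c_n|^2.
Σ |c_n|^2 = 26

Expand |f|^2 and use orthogonality of {sin(nx), cos(mx)} on [-π, π]:
  ∫_{-π}^{π} sin(nx)^2 dx = π, ∫ cos(mx)^2 dx = π, and cross terms integrate to 0.
So ∫_{-π}^{π} f(x)^2 dx = 6^2 · π + 4^2 · π = (36 + 16)π.
Divide by 2π: (36 + 16)/2 = 26.
By Parseval, this equals Σ |c_n|^2.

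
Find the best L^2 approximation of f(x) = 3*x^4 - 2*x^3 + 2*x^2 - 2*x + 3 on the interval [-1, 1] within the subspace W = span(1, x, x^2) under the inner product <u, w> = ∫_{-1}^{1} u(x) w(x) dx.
g(x) = 32*x^2/7 - 16*x/5 + 96/35

The best approximation g ∈ W is the orthogonal projection of f onto W. Writing g = a_0 + a_1 x + a_2 x^2, the coefficients solve the normal equations G · a = b where
  G_{ij} = <φ_i, φ_j> and b_i = <f, φ_i>, with φ_0 = 1, φ_1 = x, φ_2 = x^2.
G =
  [2, 0, 2/3]
  [0, 2/3, 0]
  [2/3, 0, 2/5],
b = (128/15, -32/15, 128/35).
Solving gives a_0 = 96/35, a_1 = -16/5, a_2 = 32/7, so
  g(x) = 32*x^2/7 - 16*x/5 + 96/35.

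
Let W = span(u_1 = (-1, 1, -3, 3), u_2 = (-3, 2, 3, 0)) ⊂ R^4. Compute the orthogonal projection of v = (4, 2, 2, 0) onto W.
proj_W(v) = (50/53, -41/53, 42/53, -69/53)

Set up U = [u_1 | ... | u_2] ∈ R^(4×2). The projector onto W = col(U) is P = U (U^T U)^(-1) U^T.
Compute U^T U =
  [20, -4]
  [-4, 22],
and U^T v = (-8, -2).
Solve U^T U · c = U^T v for the coefficients: c = (-23/53, -9/53). The projection is proj_W(v) = U c.
Check: (v - proj_W(v)) · u_1 = 0  (should be 0).
Check: (v - proj_W(v)) · u_2 = 0  (should be 0).
Result: proj_W(v) = (50/53, -41/53, 42/53, -69/53).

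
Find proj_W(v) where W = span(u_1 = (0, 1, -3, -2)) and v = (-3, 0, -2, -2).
proj_W(v) = (0, 5/7, -15/7, -10/7)

Set up U = [u_1 | ... | u_1] ∈ R^(4×1). The projector onto W = col(U) is P = U (U^T U)^(-1) U^T.
Compute U^T U =
  [14],
and U^T v = (10).
Solve U^T U · c = U^T v for the coefficients: c = (5/7). The projection is proj_W(v) = U c.
Check: (v - proj_W(v)) · u_1 = 0  (should be 0).
Result: proj_W(v) = (0, 5/7, -15/7, -10/7).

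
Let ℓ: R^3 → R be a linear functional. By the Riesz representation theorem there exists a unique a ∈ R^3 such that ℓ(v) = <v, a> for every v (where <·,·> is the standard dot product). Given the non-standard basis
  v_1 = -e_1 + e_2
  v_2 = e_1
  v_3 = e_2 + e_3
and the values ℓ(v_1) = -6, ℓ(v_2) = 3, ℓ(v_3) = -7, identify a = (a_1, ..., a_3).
a = (3, -3, -4)

Write a = (a_1, ..., a_3) in the standard basis. For each basis vector v_i, ℓ(v_i) = <v_i, a> is a linear equation in the a_j's. Collect the n equations into a matrix system V a = ℓ, where row i of V is v_i (expressed in the standard basis). Since V is invertible (lower-triangular with 1s on the diagonal, up to permutation), solve by back-substitution:
  V =
[[-1, 1, 0],
 [1, 0, 0],
 [0, 1, 1]]
  V a = (-6, 3, -7)
Solving gives a = (3, -3, -4).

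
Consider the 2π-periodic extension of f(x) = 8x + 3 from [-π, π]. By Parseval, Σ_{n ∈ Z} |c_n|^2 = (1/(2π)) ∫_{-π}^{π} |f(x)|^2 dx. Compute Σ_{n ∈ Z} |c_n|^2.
Σ |c_n|^2 = 64π^2/3 + 9

Expand and integrate term by term over [-π, π]:
  ∫ (8x)^2 dx = 64·(2π^3/3); ∫ 2·8·(3)·x dx = 0 (odd integrand); ∫ 3^2 dx = 9·2π.
So (1/(2π)) ∫_{-π}^{π} (8x + 3)^2 dx = 64π^2/3 + 9 = 64π^2/3 + 9.
Parseval ⇒ Σ |c_n|^2 = 64π^2/3 + 9.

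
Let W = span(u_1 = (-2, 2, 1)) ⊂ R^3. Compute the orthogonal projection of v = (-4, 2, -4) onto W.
proj_W(v) = (-16/9, 16/9, 8/9)

Set up U = [u_1 | ... | u_1] ∈ R^(3×1). The projector onto W = col(U) is P = U (U^T U)^(-1) U^T.
Compute U^T U =
  [9],
and U^T v = (8).
Solve U^T U · c = U^T v for the coefficients: c = (8/9). The projection is proj_W(v) = U c.
Check: (v - proj_W(v)) · u_1 = 0  (should be 0).
Result: proj_W(v) = (-16/9, 16/9, 8/9).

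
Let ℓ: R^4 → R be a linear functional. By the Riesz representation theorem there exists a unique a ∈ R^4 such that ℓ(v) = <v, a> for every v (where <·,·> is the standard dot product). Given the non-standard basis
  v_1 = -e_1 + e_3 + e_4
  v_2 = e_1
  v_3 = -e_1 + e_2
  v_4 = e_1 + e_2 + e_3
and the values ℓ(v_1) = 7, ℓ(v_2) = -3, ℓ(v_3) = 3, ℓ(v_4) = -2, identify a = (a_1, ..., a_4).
a = (-3, 0, 1, 3)

Write a = (a_1, ..., a_4) in the standard basis. For each basis vector v_i, ℓ(v_i) = <v_i, a> is a linear equation in the a_j's. Collect the n equations into a matrix system V a = ℓ, where row i of V is v_i (expressed in the standard basis). Since V is invertible (lower-triangular with 1s on the diagonal, up to permutation), solve by back-substitution:
  V =
[[-1, 0, 1, 1],
 [1, 0, 0, 0],
 [-1, 1, 0, 0],
 [1, 1, 1, 0]]
  V a = (7, -3, 3, -2)
Solving gives a = (-3, 0, 1, 3).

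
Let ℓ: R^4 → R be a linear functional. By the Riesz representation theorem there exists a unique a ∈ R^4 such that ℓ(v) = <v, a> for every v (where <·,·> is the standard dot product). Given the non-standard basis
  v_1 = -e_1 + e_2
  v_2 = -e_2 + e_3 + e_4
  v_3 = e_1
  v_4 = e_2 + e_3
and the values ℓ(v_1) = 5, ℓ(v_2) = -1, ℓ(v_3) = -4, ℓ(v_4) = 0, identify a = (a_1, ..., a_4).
a = (-4, 1, -1, 1)

Write a = (a_1, ..., a_4) in the standard basis. For each basis vector v_i, ℓ(v_i) = <v_i, a> is a linear equation in the a_j's. Collect the n equations into a matrix system V a = ℓ, where row i of V is v_i (expressed in the standard basis). Since V is invertible (lower-triangular with 1s on the diagonal, up to permutation), solve by back-substitution:
  V =
[[-1, 1, 0, 0],
 [0, -1, 1, 1],
 [1, 0, 0, 0],
 [0, 1, 1, 0]]
  V a = (5, -1, -4, 0)
Solving gives a = (-4, 1, -1, 1).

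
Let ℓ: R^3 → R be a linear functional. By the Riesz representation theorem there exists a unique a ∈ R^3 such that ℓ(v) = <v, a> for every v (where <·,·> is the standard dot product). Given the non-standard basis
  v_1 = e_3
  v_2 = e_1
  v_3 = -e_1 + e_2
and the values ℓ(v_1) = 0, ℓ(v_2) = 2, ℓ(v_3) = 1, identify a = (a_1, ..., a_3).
a = (2, 3, 0)

Write a = (a_1, ..., a_3) in the standard basis. For each basis vector v_i, ℓ(v_i) = <v_i, a> is a linear equation in the a_j's. Collect the n equations into a matrix system V a = ℓ, where row i of V is v_i (expressed in the standard basis). Since V is invertible (lower-triangular with 1s on the diagonal, up to permutation), solve by back-substitution:
  V =
[[0, 0, 1],
 [1, 0, 0],
 [-1, 1, 0]]
  V a = (0, 2, 1)
Solving gives a = (2, 3, 0).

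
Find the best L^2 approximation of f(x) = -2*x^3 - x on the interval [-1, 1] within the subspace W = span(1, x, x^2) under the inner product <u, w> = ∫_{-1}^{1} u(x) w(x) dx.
g(x) = -11*x/5

The best approximation g ∈ W is the orthogonal projection of f onto W. Writing g = a_0 + a_1 x + a_2 x^2, the coefficients solve the normal equations G · a = b where
  G_{ij} = <φ_i, φ_j> and b_i = <f, φ_i>, with φ_0 = 1, φ_1 = x, φ_2 = x^2.
G =
  [2, 0, 2/3]
  [0, 2/3, 0]
  [2/3, 0, 2/5],
b = (0, -22/15, 0).
Solving gives a_0 = 0, a_1 = -11/5, a_2 = 0, so
  g(x) = -11*x/5.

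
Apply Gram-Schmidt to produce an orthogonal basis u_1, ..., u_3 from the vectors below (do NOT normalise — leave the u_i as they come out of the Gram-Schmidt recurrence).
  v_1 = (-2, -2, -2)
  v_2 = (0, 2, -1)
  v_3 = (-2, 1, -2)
Orthogonal basis:
  u_1 = (-2, -2, -2)
  u_2 = (-1/3, 5/3, -4/3)
  u_3 = (-9/14, 3/14, 3/7)

Apply the Gram-Schmidt recurrence
  u_1 = v_1
  u_i = v_i − Σ_{j<i} ((v_i · u_j) / (u_j · u_j)) · u_j.

Step by step this gives:
  u_1 = (-2, -2, -2)
  u_2 = (-1/3, 5/3, -4/3)
  u_3 = (-9/14, 3/14, 3/7)

Orthogonality check:
  u_2 · u_1 = 0 (should be 0)
  u_3 · u_1 = 0 (should be 0)
  u_3 · u_2 = 0 (should be 0)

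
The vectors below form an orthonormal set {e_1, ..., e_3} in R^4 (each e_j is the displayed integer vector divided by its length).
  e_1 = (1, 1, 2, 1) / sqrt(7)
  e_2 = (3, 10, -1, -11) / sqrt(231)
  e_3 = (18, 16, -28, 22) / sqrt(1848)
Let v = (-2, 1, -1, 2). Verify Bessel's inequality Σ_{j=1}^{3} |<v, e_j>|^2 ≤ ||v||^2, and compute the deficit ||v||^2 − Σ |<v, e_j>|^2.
Σ |<v, e_j>|^2 = 20/7; ||v||^2 = 10; deficit = 50/7

Write each e_j = u_j / sqrt(<u_j, u_j>) where u_j is the displayed integer vector. Then <v, e_j> = <v, u_j> / sqrt(<u_j, u_j>), so |<v, e_j>|^2 = <v, u_j>^2 / <u_j, u_j>.
Coefficients: <v, e_1> = -1/sqrt(7), <v, e_2> = -17/sqrt(231), <v, e_3> = 52/sqrt(1848).
Square and sum: Σ |<v, e_j>|^2 = 20/7.
Compute ||v||^2 = v·v = 10.
Deficit = 10 − 20/7 = 50/7 ≥ 0, confirming Bessel's inequality. (The deficit equals ||v − Σ <v,e_j> e_j||^2, the squared distance from v to span{e_j}.)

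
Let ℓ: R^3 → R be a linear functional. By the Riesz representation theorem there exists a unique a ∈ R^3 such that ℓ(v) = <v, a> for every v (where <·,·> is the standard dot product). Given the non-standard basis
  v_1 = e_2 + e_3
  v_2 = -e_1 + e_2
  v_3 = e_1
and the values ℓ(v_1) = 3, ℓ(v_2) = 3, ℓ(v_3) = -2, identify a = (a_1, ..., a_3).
a = (-2, 1, 2)

Write a = (a_1, ..., a_3) in the standard basis. For each basis vector v_i, ℓ(v_i) = <v_i, a> is a linear equation in the a_j's. Collect the n equations into a matrix system V a = ℓ, where row i of V is v_i (expressed in the standard basis). Since V is invertible (lower-triangular with 1s on the diagonal, up to permutation), solve by back-substitution:
  V =
[[0, 1, 1],
 [-1, 1, 0],
 [1, 0, 0]]
  V a = (3, 3, -2)
Solving gives a = (-2, 1, 2).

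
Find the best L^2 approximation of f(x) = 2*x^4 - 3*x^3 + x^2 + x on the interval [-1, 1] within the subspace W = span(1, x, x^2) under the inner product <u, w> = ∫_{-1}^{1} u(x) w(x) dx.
g(x) = 19*x^2/7 - 4*x/5 - 6/35

The best approximation g ∈ W is the orthogonal projection of f onto W. Writing g = a_0 + a_1 x + a_2 x^2, the coefficients solve the normal equations G · a = b where
  G_{ij} = <φ_i, φ_j> and b_i = <f, φ_i>, with φ_0 = 1, φ_1 = x, φ_2 = x^2.
G =
  [2, 0, 2/3]
  [0, 2/3, 0]
  [2/3, 0, 2/5],
b = (22/15, -8/15, 34/35).
Solving gives a_0 = -6/35, a_1 = -4/5, a_2 = 19/7, so
  g(x) = 19*x^2/7 - 4*x/5 - 6/35.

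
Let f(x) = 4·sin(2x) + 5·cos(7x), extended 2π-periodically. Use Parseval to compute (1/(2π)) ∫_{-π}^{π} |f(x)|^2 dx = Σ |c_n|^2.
Σ |c_n|^2 = 41/2

Expand |f|^2 and use orthogonality of {sin(nx), cos(mx)} on [-π, π]:
  ∫_{-π}^{π} sin(nx)^2 dx = π, ∫ cos(mx)^2 dx = π, and cross terms integrate to 0.
So ∫_{-π}^{π} f(x)^2 dx = 4^2 · π + 5^2 · π = (16 + 25)π.
Divide by 2π: (16 + 25)/2 = 41/2.
By Parseval, this equals Σ |c_n|^2.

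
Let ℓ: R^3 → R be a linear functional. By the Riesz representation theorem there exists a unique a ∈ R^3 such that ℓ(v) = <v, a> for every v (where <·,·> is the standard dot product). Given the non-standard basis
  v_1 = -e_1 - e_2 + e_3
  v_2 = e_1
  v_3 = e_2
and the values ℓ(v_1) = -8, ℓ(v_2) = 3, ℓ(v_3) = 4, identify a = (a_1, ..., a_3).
a = (3, 4, -1)

Write a = (a_1, ..., a_3) in the standard basis. For each basis vector v_i, ℓ(v_i) = <v_i, a> is a linear equation in the a_j's. Collect the n equations into a matrix system V a = ℓ, where row i of V is v_i (expressed in the standard basis). Since V is invertible (lower-triangular with 1s on the diagonal, up to permutation), solve by back-substitution:
  V =
[[-1, -1, 1],
 [1, 0, 0],
 [0, 1, 0]]
  V a = (-8, 3, 4)
Solving gives a = (3, 4, -1).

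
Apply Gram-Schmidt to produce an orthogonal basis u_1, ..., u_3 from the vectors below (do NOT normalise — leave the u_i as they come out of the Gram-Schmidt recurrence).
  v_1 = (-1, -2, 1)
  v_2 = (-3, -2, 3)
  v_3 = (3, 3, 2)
Orthogonal basis:
  u_1 = (-1, -2, 1)
  u_2 = (-4/3, 4/3, 4/3)
  u_3 = (5/2, 0, 5/2)

Apply the Gram-Schmidt recurrence
  u_1 = v_1
  u_i = v_i − Σ_{j<i} ((v_i · u_j) / (u_j · u_j)) · u_j.

Step by step this gives:
  u_1 = (-1, -2, 1)
  u_2 = (-4/3, 4/3, 4/3)
  u_3 = (5/2, 0, 5/2)

Orthogonality check:
  u_2 · u_1 = 0 (should be 0)
  u_3 · u_1 = 0 (should be 0)
  u_3 · u_2 = 0 (should be 0)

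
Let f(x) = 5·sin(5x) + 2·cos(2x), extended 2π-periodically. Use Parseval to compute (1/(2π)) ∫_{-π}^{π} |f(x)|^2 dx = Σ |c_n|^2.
Σ |c_n|^2 = 29/2

Expand |f|^2 and use orthogonality of {sin(nx), cos(mx)} on [-π, π]:
  ∫_{-π}^{π} sin(nx)^2 dx = π, ∫ cos(mx)^2 dx = π, and cross terms integrate to 0.
So ∫_{-π}^{π} f(x)^2 dx = 5^2 · π + 2^2 · π = (25 + 4)π.
Divide by 2π: (25 + 4)/2 = 29/2.
By Parseval, this equals Σ |c_n|^2.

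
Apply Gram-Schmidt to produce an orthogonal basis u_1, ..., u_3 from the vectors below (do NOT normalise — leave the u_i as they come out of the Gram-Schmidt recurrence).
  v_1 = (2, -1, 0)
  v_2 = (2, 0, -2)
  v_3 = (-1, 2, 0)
Orthogonal basis:
  u_1 = (2, -1, 0)
  u_2 = (2/5, 4/5, -2)
  u_3 = (1/2, 1, 1/2)

Apply the Gram-Schmidt recurrence
  u_1 = v_1
  u_i = v_i − Σ_{j<i} ((v_i · u_j) / (u_j · u_j)) · u_j.

Step by step this gives:
  u_1 = (2, -1, 0)
  u_2 = (2/5, 4/5, -2)
  u_3 = (1/2, 1, 1/2)

Orthogonality check:
  u_2 · u_1 = 0 (should be 0)
  u_3 · u_1 = 0 (should be 0)
  u_3 · u_2 = 0 (should be 0)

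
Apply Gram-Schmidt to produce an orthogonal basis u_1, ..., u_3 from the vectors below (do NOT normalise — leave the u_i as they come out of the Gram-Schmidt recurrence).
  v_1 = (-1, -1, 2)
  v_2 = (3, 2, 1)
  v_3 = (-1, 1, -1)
Orthogonal basis:
  u_1 = (-1, -1, 2)
  u_2 = (5/2, 3/2, 2)
  u_3 = (-11/15, 77/75, 11/75)

Apply the Gram-Schmidt recurrence
  u_1 = v_1
  u_i = v_i − Σ_{j<i} ((v_i · u_j) / (u_j · u_j)) · u_j.

Step by step this gives:
  u_1 = (-1, -1, 2)
  u_2 = (5/2, 3/2, 2)
  u_3 = (-11/15, 77/75, 11/75)

Orthogonality check:
  u_2 · u_1 = 0 (should be 0)
  u_3 · u_1 = 0 (should be 0)
  u_3 · u_2 = 0 (should be 0)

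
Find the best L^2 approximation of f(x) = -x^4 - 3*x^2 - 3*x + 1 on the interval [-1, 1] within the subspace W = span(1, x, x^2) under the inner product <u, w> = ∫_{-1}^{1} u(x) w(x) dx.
g(x) = -27*x^2/7 - 3*x + 38/35

The best approximation g ∈ W is the orthogonal projection of f onto W. Writing g = a_0 + a_1 x + a_2 x^2, the coefficients solve the normal equations G · a = b where
  G_{ij} = <φ_i, φ_j> and b_i = <f, φ_i>, with φ_0 = 1, φ_1 = x, φ_2 = x^2.
G =
  [2, 0, 2/3]
  [0, 2/3, 0]
  [2/3, 0, 2/5],
b = (-2/5, -2, -86/105).
Solving gives a_0 = 38/35, a_1 = -3, a_2 = -27/7, so
  g(x) = -27*x^2/7 - 3*x + 38/35.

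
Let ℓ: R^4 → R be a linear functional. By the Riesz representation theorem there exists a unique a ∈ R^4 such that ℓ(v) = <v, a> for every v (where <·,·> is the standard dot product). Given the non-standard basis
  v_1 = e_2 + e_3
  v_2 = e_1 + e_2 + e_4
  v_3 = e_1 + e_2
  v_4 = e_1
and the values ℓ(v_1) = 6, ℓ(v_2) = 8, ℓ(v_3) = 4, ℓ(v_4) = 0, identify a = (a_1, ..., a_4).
a = (0, 4, 2, 4)

Write a = (a_1, ..., a_4) in the standard basis. For each basis vector v_i, ℓ(v_i) = <v_i, a> is a linear equation in the a_j's. Collect the n equations into a matrix system V a = ℓ, where row i of V is v_i (expressed in the standard basis). Since V is invertible (lower-triangular with 1s on the diagonal, up to permutation), solve by back-substitution:
  V =
[[0, 1, 1, 0],
 [1, 1, 0, 1],
 [1, 1, 0, 0],
 [1, 0, 0, 0]]
  V a = (6, 8, 4, 0)
Solving gives a = (0, 4, 2, 4).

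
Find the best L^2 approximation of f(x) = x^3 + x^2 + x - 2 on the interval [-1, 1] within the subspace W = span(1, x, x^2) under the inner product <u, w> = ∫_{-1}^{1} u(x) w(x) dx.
g(x) = x^2 + 8*x/5 - 2

The best approximation g ∈ W is the orthogonal projection of f onto W. Writing g = a_0 + a_1 x + a_2 x^2, the coefficients solve the normal equations G · a = b where
  G_{ij} = <φ_i, φ_j> and b_i = <f, φ_i>, with φ_0 = 1, φ_1 = x, φ_2 = x^2.
G =
  [2, 0, 2/3]
  [0, 2/3, 0]
  [2/3, 0, 2/5],
b = (-10/3, 16/15, -14/15).
Solving gives a_0 = -2, a_1 = 8/5, a_2 = 1, so
  g(x) = x^2 + 8*x/5 - 2.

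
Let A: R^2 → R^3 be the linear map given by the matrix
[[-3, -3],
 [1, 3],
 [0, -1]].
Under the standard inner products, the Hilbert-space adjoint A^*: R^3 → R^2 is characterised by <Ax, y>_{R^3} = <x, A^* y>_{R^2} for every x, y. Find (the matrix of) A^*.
A^* = A^T =
[[-3, 1, 0],
 [-3, 3, -1]]

For real matrices with standard dot products, the defining identity <Ax, y> = <x, A^* y> gives (Ax)^T y = x^T (A^*) y, i.e. x^T A^T y = x^T (A^*) y. Since this holds for all x, y, we must have A^* = A^T. Therefore
A^* =
[[-3, 1, 0],
 [-3, 3, -1]].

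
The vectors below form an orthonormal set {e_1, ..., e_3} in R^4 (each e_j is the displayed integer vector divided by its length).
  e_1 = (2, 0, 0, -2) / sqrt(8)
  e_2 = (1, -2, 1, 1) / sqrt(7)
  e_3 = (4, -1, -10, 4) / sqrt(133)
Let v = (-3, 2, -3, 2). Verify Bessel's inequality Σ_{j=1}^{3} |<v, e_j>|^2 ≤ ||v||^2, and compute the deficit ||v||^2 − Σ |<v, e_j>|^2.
Σ |<v, e_j>|^2 = 987/38; ||v||^2 = 26; deficit = 1/38

Write each e_j = u_j / sqrt(<u_j, u_j>) where u_j is the displayed integer vector. Then <v, e_j> = <v, u_j> / sqrt(<u_j, u_j>), so |<v, e_j>|^2 = <v, u_j>^2 / <u_j, u_j>.
Coefficients: <v, e_1> = -10/sqrt(8), <v, e_2> = -8/sqrt(7), <v, e_3> = 24/sqrt(133).
Square and sum: Σ |<v, e_j>|^2 = 987/38.
Compute ||v||^2 = v·v = 26.
Deficit = 26 − 987/38 = 1/38 ≥ 0, confirming Bessel's inequality. (The deficit equals ||v − Σ <v,e_j> e_j||^2, the squared distance from v to span{e_j}.)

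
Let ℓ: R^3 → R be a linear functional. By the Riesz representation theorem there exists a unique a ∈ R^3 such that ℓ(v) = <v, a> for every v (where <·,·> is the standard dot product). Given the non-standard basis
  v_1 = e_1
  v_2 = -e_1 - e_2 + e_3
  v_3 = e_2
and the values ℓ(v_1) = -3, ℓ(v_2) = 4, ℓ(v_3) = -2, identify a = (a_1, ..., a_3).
a = (-3, -2, -1)

Write a = (a_1, ..., a_3) in the standard basis. For each basis vector v_i, ℓ(v_i) = <v_i, a> is a linear equation in the a_j's. Collect the n equations into a matrix system V a = ℓ, where row i of V is v_i (expressed in the standard basis). Since V is invertible (lower-triangular with 1s on the diagonal, up to permutation), solve by back-substitution:
  V =
[[1, 0, 0],
 [-1, -1, 1],
 [0, 1, 0]]
  V a = (-3, 4, -2)
Solving gives a = (-3, -2, -1).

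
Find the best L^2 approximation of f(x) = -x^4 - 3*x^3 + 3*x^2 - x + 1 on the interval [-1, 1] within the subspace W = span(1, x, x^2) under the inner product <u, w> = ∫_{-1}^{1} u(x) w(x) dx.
g(x) = 15*x^2/7 - 14*x/5 + 38/35

The best approximation g ∈ W is the orthogonal projection of f onto W. Writing g = a_0 + a_1 x + a_2 x^2, the coefficients solve the normal equations G · a = b where
  G_{ij} = <φ_i, φ_j> and b_i = <f, φ_i>, with φ_0 = 1, φ_1 = x, φ_2 = x^2.
G =
  [2, 0, 2/3]
  [0, 2/3, 0]
  [2/3, 0, 2/5],
b = (18/5, -28/15, 166/105).
Solving gives a_0 = 38/35, a_1 = -14/5, a_2 = 15/7, so
  g(x) = 15*x^2/7 - 14*x/5 + 38/35.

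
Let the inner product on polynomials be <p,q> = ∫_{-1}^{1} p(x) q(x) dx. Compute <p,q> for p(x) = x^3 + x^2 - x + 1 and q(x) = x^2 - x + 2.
<p,q> = 20/3

Expand the product: p(x)·q(x) = x^5 + 4*x^2 - 3*x + 2.
∫_{-1}^{1} of each monomial x^k gives [2/(k+1) if k even, 0 if k odd]. Integrating term-by-term (or equivalently evaluating the antiderivative F(x) = x^6/6 + 4*x^3/3 - 3*x^2/2 + 2*x at the endpoints):
  F(1) − F(−1) = 2 − (-14/3) = 20/3.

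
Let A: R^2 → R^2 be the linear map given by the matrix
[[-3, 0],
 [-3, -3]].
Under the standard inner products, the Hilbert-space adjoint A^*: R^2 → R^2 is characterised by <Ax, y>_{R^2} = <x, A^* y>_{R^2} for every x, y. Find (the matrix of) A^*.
A^* = A^T =
[[-3, -3],
 [0, -3]]

For real matrices with standard dot products, the defining identity <Ax, y> = <x, A^* y> gives (Ax)^T y = x^T (A^*) y, i.e. x^T A^T y = x^T (A^*) y. Since this holds for all x, y, we must have A^* = A^T. Therefore
A^* =
[[-3, -3],
 [0, -3]].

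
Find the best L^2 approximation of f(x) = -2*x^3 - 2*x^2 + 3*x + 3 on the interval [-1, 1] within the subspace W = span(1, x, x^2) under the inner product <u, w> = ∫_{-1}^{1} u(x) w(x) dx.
g(x) = -2*x^2 + 9*x/5 + 3

The best approximation g ∈ W is the orthogonal projection of f onto W. Writing g = a_0 + a_1 x + a_2 x^2, the coefficients solve the normal equations G · a = b where
  G_{ij} = <φ_i, φ_j> and b_i = <f, φ_i>, with φ_0 = 1, φ_1 = x, φ_2 = x^2.
G =
  [2, 0, 2/3]
  [0, 2/3, 0]
  [2/3, 0, 2/5],
b = (14/3, 6/5, 6/5).
Solving gives a_0 = 3, a_1 = 9/5, a_2 = -2, so
  g(x) = -2*x^2 + 9*x/5 + 3.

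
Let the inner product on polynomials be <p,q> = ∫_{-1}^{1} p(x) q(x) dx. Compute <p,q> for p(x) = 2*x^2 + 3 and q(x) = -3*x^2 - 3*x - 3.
<p,q> = -152/5

Expand the product: p(x)·q(x) = -6*x^4 - 6*x^3 - 15*x^2 - 9*x - 9.
∫_{-1}^{1} of each monomial x^k gives [2/(k+1) if k even, 0 if k odd]. Integrating term-by-term (or equivalently evaluating the antiderivative F(x) = -6*x^5/5 - 3*x^4/2 - 5*x^3 - 9*x^2/2 - 9*x at the endpoints):
  F(1) − F(−1) = -106/5 − (46/5) = -152/5.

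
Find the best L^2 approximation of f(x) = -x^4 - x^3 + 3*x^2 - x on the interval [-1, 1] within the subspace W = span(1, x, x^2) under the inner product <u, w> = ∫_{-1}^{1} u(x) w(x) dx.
g(x) = 15*x^2/7 - 8*x/5 + 3/35

The best approximation g ∈ W is the orthogonal projection of f onto W. Writing g = a_0 + a_1 x + a_2 x^2, the coefficients solve the normal equations G · a = b where
  G_{ij} = <φ_i, φ_j> and b_i = <f, φ_i>, with φ_0 = 1, φ_1 = x, φ_2 = x^2.
G =
  [2, 0, 2/3]
  [0, 2/3, 0]
  [2/3, 0, 2/5],
b = (8/5, -16/15, 32/35).
Solving gives a_0 = 3/35, a_1 = -8/5, a_2 = 15/7, so
  g(x) = 15*x^2/7 - 8*x/5 + 3/35.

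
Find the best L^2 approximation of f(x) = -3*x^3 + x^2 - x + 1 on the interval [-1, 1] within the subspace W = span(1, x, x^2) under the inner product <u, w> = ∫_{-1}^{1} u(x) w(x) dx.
g(x) = x^2 - 14*x/5 + 1

The best approximation g ∈ W is the orthogonal projection of f onto W. Writing g = a_0 + a_1 x + a_2 x^2, the coefficients solve the normal equations G · a = b where
  G_{ij} = <φ_i, φ_j> and b_i = <f, φ_i>, with φ_0 = 1, φ_1 = x, φ_2 = x^2.
G =
  [2, 0, 2/3]
  [0, 2/3, 0]
  [2/3, 0, 2/5],
b = (8/3, -28/15, 16/15).
Solving gives a_0 = 1, a_1 = -14/5, a_2 = 1, so
  g(x) = x^2 - 14*x/5 + 1.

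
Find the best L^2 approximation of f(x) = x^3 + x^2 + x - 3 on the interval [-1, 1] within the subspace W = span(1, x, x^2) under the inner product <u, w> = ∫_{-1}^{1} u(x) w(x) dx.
g(x) = x^2 + 8*x/5 - 3

The best approximation g ∈ W is the orthogonal projection of f onto W. Writing g = a_0 + a_1 x + a_2 x^2, the coefficients solve the normal equations G · a = b where
  G_{ij} = <φ_i, φ_j> and b_i = <f, φ_i>, with φ_0 = 1, φ_1 = x, φ_2 = x^2.
G =
  [2, 0, 2/3]
  [0, 2/3, 0]
  [2/3, 0, 2/5],
b = (-16/3, 16/15, -8/5).
Solving gives a_0 = -3, a_1 = 8/5, a_2 = 1, so
  g(x) = x^2 + 8*x/5 - 3.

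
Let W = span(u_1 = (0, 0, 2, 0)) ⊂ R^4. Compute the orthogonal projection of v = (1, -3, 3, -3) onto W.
proj_W(v) = (0, 0, 3, 0)

Set up U = [u_1 | ... | u_1] ∈ R^(4×1). The projector onto W = col(U) is P = U (U^T U)^(-1) U^T.
Compute U^T U =
  [4],
and U^T v = (6).
Solve U^T U · c = U^T v for the coefficients: c = (3/2). The projection is proj_W(v) = U c.
Check: (v - proj_W(v)) · u_1 = 0  (should be 0).
Result: proj_W(v) = (0, 0, 3, 0).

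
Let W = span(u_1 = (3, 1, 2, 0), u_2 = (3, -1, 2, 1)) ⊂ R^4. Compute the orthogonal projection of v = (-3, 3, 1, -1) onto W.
proj_W(v) = (-17/11, 89/33, -34/33, -53/33)

Set up U = [u_1 | ... | u_2] ∈ R^(4×2). The projector onto W = col(U) is P = U (U^T U)^(-1) U^T.
Compute U^T U =
  [14, 12]
  [12, 15],
and U^T v = (-4, -11).
Solve U^T U · c = U^T v for the coefficients: c = (12/11, -53/33). The projection is proj_W(v) = U c.
Check: (v - proj_W(v)) · u_1 = 0  (should be 0).
Check: (v - proj_W(v)) · u_2 = 0  (should be 0).
Result: proj_W(v) = (-17/11, 89/33, -34/33, -53/33).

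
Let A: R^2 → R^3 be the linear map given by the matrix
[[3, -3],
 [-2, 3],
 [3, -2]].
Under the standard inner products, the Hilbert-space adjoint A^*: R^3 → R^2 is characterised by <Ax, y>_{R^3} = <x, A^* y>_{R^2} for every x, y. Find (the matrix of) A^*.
A^* = A^T =
[[3, -2, 3],
 [-3, 3, -2]]

For real matrices with standard dot products, the defining identity <Ax, y> = <x, A^* y> gives (Ax)^T y = x^T (A^*) y, i.e. x^T A^T y = x^T (A^*) y. Since this holds for all x, y, we must have A^* = A^T. Therefore
A^* =
[[3, -2, 3],
 [-3, 3, -2]].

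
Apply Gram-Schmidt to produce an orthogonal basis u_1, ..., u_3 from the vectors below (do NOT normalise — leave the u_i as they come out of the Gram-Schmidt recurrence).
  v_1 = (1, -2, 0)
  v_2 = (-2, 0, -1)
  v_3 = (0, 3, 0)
Orthogonal basis:
  u_1 = (1, -2, 0)
  u_2 = (-8/5, -4/5, -1)
  u_3 = (2/7, 1/7, -4/7)

Apply the Gram-Schmidt recurrence
  u_1 = v_1
  u_i = v_i − Σ_{j<i} ((v_i · u_j) / (u_j · u_j)) · u_j.

Step by step this gives:
  u_1 = (1, -2, 0)
  u_2 = (-8/5, -4/5, -1)
  u_3 = (2/7, 1/7, -4/7)

Orthogonality check:
  u_2 · u_1 = 0 (should be 0)
  u_3 · u_1 = 0 (should be 0)
  u_3 · u_2 = 0 (should be 0)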